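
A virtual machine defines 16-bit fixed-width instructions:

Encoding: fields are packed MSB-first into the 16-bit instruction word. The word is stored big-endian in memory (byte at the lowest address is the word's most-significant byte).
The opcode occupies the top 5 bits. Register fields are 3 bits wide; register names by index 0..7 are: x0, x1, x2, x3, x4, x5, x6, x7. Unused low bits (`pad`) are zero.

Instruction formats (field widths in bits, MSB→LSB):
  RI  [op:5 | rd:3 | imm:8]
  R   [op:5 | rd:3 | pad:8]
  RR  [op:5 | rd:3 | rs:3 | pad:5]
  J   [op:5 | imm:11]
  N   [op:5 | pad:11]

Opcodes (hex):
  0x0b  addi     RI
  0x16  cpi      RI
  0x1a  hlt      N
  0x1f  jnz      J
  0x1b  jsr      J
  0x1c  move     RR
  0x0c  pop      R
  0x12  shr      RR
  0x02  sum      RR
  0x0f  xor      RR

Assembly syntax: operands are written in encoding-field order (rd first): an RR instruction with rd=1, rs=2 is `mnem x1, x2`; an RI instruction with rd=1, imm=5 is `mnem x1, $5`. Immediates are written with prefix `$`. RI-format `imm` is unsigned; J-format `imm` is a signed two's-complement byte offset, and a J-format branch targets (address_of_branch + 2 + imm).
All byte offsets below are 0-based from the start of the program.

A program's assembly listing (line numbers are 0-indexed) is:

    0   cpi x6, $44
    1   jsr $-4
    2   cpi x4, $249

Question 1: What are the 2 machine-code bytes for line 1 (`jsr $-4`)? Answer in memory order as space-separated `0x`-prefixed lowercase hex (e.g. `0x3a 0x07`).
1. jsr fields op=0x1b:5|imm=-4:11 → word dffch → df fc

0xdf 0xfc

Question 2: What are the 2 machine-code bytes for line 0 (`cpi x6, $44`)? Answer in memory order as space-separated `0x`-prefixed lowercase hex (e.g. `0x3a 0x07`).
0xb6 0x2c

L0: cpi op=0x16:5|rd=6:3|imm=44:8 ⇒ 0xb62c ⇒ big b6 2c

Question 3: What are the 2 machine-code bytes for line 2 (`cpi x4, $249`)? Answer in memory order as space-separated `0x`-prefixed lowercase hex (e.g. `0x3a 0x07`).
line 2 (cpi): pack op=0x16:5|rd=4:3|imm=249:8 = 0xb4f9; big→ b4 f9

0xb4 0xf9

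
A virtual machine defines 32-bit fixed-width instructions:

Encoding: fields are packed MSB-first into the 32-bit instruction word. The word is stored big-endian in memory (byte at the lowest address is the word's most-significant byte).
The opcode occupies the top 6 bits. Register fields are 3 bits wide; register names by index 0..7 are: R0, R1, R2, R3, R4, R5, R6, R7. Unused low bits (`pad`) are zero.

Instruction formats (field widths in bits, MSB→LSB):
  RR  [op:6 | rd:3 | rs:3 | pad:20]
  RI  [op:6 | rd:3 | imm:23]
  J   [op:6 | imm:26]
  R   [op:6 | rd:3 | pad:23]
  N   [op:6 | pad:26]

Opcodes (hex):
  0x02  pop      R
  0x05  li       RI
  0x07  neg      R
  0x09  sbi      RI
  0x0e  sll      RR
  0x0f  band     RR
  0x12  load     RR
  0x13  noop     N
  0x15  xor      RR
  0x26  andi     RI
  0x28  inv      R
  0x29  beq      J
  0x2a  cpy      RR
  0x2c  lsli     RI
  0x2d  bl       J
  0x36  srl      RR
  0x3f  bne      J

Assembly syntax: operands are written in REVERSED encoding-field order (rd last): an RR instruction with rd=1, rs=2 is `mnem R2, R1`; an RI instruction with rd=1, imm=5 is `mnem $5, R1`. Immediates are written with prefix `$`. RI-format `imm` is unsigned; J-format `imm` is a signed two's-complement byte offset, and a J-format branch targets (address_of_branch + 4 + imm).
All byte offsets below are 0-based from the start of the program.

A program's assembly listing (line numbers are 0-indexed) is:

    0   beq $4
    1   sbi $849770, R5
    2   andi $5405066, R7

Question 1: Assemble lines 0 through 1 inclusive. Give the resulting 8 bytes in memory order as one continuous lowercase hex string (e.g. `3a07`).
0. beq fields op=0x29:6|imm=4:26 → word a4000004h → a4 00 00 04
1. sbi fields op=0x9:6|rd=5:3|imm=849770:23 → word 268cf76ah → 26 8c f7 6a

a4000004268cf76a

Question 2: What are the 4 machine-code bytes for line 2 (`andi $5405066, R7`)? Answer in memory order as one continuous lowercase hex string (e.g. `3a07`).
L2: andi op=0x26:6|rd=7:3|imm=5405066:23 ⇒ 0x9bd2798a ⇒ big 9b d2 79 8a

9bd2798a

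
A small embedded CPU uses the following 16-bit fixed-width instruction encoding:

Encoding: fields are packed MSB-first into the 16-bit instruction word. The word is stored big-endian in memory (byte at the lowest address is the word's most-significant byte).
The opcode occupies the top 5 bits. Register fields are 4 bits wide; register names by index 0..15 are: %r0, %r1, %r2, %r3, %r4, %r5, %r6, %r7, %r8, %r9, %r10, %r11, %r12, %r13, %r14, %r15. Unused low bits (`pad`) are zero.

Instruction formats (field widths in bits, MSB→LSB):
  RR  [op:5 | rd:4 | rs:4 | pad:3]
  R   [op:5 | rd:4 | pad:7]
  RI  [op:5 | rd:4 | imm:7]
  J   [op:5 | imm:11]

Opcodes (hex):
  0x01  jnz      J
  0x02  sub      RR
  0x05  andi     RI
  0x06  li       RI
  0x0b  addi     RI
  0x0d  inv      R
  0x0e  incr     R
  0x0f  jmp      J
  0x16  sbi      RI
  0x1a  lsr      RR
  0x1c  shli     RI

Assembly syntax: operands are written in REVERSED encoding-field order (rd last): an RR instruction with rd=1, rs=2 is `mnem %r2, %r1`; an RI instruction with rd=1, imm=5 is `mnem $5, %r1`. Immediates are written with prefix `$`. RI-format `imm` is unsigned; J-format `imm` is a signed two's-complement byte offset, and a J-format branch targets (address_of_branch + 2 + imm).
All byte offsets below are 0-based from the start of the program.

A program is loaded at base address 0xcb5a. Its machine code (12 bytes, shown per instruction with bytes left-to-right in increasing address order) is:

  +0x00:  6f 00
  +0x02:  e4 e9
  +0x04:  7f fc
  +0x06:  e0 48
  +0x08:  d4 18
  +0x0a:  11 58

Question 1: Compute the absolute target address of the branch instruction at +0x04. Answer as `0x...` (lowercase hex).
+0x04: 7f fc ⇒ word 0x7ffc (big)
  op=0x7ffc>>11=0xf ⇒ jmp (J)
  [10:0] imm=2044 (s11→-4) = $-4
  target = base 0xcb5a + off 0x04 + 2 + imm -4 = 0xcb5c

0xcb5c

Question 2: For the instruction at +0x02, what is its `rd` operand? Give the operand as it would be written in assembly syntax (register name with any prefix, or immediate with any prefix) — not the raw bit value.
@+02  big-endian(e4 e9) = 0xe4e9
  opcode bits[15:11]=0x1c: shli/RI
  [10:7] rd=9 = %r9
  [6:0] imm=105 = $105

%r9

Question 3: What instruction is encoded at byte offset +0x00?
@+00  big-endian(6f 00) = 0x6f00
  top 5b → 0xd → inv [R]
  rd: (w>>7)&0xf=0xe → %r14

inv %r14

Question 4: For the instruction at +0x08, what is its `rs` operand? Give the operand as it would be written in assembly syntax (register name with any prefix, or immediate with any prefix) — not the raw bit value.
off 0x08: read d4 18 as big → 0xd418
  op=0xd418>>11=0x1a ⇒ lsr (RR)
  [10:7] rd=8 = %r8
  [6:3] rs=3 = %r3

%r3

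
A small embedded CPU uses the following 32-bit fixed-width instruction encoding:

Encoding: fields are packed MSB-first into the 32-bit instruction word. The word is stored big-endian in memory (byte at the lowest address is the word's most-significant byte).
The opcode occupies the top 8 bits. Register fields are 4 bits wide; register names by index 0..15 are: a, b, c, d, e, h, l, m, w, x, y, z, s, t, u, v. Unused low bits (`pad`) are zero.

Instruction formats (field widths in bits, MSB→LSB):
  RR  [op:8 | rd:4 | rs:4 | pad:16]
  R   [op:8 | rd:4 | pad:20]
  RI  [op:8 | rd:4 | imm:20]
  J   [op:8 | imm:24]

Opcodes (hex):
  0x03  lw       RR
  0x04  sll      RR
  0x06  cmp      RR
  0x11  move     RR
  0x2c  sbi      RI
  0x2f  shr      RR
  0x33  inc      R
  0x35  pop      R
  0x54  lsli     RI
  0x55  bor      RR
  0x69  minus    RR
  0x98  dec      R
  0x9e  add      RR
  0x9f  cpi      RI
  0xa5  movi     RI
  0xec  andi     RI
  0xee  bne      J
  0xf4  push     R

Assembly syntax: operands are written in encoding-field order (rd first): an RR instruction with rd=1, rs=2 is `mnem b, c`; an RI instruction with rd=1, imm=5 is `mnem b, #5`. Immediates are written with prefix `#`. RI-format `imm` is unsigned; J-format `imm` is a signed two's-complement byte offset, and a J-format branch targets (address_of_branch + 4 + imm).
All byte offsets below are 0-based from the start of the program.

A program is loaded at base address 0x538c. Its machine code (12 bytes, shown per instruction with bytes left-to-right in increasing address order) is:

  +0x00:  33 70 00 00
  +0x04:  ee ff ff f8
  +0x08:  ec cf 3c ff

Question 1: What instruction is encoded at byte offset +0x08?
+0x08: ec cf 3c ff ⇒ word 0xeccf3cff (big)
  opcode bits[31:24]=0xec: andi/RI
  rd: (w>>20)&0xf=0xc → s
  imm: (w>>0)&0xfffff=0xf3cff → #998655

andi s, #998655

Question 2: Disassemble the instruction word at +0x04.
bne #-8

off 0x04: read ee ff ff f8 as big → 0xeefffff8
  op=0xeefffff8>>24=0xee ⇒ bne (J)
  [23:0] imm=16777208 (s24→-8) = #-8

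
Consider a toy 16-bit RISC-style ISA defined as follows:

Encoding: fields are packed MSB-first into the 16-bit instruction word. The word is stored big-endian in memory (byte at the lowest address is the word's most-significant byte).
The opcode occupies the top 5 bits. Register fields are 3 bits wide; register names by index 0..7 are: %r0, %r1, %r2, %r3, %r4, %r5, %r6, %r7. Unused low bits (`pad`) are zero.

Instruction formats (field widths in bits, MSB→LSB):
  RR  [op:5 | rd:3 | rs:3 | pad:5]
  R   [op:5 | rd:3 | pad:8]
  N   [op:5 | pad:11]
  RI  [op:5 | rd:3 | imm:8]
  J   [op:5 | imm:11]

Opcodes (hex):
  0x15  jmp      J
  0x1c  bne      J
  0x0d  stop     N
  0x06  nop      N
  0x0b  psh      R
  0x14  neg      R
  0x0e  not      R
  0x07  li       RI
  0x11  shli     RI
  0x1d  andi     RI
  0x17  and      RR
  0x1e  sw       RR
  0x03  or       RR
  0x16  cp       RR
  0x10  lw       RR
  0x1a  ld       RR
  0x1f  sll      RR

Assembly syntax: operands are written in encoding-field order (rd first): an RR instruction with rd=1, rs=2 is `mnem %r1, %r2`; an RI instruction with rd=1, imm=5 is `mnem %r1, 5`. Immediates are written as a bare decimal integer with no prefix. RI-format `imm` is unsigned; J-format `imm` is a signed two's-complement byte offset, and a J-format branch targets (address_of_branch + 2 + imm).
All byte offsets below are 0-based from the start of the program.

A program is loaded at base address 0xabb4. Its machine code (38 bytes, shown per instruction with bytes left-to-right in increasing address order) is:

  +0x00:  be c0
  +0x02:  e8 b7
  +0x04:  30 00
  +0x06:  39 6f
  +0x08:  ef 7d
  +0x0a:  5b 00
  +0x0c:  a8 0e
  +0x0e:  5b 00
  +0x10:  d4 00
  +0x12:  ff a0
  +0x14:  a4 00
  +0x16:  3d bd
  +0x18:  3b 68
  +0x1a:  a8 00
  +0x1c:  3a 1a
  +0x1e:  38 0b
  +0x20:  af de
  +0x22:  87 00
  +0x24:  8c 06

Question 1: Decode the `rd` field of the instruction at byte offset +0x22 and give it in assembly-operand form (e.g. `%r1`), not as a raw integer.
%r7

off 0x22: read 87 00 as big → 0x8700
  op=0x8700>>11=0x10 ⇒ lw (RR)
  [10:8] rd=7 = %r7
  [7:5] rs=0 = %r0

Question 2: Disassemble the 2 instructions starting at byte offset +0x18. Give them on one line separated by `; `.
li %r3, 104; jmp 0

[18] 3b 68 → 0x3b68
  top 5b → 0x7 → li [RI]
  rd@[10:8]=0x3 ⇒ %r3
  imm@[7:0]=0x68 ⇒ 104
[1a] a8 00 → 0xa800
  top 5b → 0x15 → jmp [J]
  imm@[10:0]=0x0 ⇒ 0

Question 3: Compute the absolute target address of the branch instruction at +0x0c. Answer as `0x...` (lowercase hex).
+0x0c: a8 0e ⇒ word 0xa80e (big)
  top 5b → 0x15 → jmp [J]
  imm: (w>>0)&0x7ff=0xe → 14
  target = base 0xabb4 + off 0x0c + 2 + imm 14 = 0xabd0

0xabd0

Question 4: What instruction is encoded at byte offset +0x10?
ld %r4, %r0

+0x10: d4 00 ⇒ word 0xd400 (big)
  opcode bits[15:11]=0x1a: ld/RR
  [10:8] rd=4 = %r4
  [7:5] rs=0 = %r0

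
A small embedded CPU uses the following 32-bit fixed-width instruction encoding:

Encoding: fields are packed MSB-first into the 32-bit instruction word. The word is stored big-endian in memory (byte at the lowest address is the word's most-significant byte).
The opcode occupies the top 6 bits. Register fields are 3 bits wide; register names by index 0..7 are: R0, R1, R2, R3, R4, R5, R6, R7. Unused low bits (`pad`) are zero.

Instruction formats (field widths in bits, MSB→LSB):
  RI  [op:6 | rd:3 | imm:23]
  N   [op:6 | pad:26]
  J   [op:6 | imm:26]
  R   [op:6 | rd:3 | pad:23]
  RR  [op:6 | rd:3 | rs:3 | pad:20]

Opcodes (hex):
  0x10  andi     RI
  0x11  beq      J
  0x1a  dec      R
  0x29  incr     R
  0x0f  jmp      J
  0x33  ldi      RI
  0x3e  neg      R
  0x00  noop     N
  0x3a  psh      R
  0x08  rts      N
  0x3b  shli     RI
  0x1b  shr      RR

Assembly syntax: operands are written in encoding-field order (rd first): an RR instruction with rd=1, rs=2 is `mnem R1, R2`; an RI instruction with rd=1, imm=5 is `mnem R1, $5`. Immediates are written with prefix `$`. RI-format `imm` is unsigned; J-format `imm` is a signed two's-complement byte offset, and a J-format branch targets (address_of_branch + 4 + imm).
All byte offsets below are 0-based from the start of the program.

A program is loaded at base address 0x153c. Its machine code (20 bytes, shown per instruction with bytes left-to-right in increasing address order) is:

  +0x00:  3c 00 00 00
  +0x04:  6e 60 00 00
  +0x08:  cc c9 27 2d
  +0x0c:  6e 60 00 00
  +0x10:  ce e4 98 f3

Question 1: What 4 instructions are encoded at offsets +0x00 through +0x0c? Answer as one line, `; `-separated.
jmp $0; shr R4, R6; ldi R1, $4794157; shr R4, R6

@+00  big-endian(3c 00 00 00) = 0x3c000000
  op=0x3c000000>>26=0xf ⇒ jmp (J)
  imm: (w>>0)&0x3ffffff=0x0 → $0
@+04  big-endian(6e 60 00 00) = 0x6e600000
  op=0x6e600000>>26=0x1b ⇒ shr (RR)
  rd: (w>>23)&0x7=0x4 → R4
  rs: (w>>20)&0x7=0x6 → R6
@+08  big-endian(cc c9 27 2d) = 0xccc9272d
  op=0xccc9272d>>26=0x33 ⇒ ldi (RI)
  rd: (w>>23)&0x7=0x1 → R1
  imm: (w>>0)&0x7fffff=0x49272d → $4794157
@+0c  big-endian(6e 60 00 00) = 0x6e600000
  op=0x6e600000>>26=0x1b ⇒ shr (RR)
  rd: (w>>23)&0x7=0x4 → R4
  rs: (w>>20)&0x7=0x6 → R6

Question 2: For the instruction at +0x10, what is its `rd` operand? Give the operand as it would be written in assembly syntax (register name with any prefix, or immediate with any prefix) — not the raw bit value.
R5

@+10  big-endian(ce e4 98 f3) = 0xcee498f3
  op=0xcee498f3>>26=0x33 ⇒ ldi (RI)
  rd: (w>>23)&0x7=0x5 → R5
  imm: (w>>0)&0x7fffff=0x6498f3 → $6592755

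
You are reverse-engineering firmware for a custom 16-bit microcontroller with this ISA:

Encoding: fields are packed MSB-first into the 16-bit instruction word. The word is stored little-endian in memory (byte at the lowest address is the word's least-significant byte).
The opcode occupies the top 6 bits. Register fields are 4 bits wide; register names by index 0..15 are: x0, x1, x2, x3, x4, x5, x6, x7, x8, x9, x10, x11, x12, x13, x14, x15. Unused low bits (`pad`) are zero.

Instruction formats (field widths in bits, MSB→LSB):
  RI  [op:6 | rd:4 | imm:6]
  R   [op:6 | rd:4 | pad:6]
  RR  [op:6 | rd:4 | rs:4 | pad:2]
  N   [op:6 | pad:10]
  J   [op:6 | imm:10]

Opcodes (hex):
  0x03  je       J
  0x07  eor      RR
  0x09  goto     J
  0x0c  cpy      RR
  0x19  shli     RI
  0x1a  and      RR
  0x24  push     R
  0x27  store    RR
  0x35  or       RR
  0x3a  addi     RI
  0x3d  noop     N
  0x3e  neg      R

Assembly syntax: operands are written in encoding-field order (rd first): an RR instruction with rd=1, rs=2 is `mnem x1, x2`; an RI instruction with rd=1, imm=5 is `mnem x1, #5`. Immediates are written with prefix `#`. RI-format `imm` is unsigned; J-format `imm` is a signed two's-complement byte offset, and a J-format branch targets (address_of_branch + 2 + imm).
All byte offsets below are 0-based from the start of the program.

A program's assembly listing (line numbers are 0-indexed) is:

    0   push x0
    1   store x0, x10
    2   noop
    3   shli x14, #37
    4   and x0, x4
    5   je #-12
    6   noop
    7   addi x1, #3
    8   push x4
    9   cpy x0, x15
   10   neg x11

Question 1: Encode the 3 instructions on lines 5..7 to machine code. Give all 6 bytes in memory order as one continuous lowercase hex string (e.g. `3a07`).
f40f00f443e8

5. je fields op=0x3:6|imm=-12:10 → word 0ff4h → f4 0f
6. noop fields op=0x3d:6|pad=0:10 → word f400h → 00 f4
7. addi fields op=0x3a:6|rd=1:4|imm=3:6 → word e843h → 43 e8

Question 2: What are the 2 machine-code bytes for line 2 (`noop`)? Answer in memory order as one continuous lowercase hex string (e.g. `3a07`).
00f4

line 2 (noop): pack op=0x3d:6|pad=0:10 = 0xf400; little→ 00 f4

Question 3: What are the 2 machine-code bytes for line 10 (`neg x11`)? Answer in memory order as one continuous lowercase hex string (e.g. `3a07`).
c0fa

L10: neg op=0x3e:6|rd=11:4|pad=0:6 ⇒ 0xfac0 ⇒ little c0 fa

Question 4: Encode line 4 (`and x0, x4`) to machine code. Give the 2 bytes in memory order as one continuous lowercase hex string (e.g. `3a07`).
1068

line 4 (and): pack op=0x1a:6|rd=0:4|rs=4:4|pad=0:2 = 0x6810; little→ 10 68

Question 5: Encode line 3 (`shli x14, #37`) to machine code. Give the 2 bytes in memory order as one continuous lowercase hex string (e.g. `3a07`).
a567

3. shli fields op=0x19:6|rd=14:4|imm=37:6 → word 67a5h → a5 67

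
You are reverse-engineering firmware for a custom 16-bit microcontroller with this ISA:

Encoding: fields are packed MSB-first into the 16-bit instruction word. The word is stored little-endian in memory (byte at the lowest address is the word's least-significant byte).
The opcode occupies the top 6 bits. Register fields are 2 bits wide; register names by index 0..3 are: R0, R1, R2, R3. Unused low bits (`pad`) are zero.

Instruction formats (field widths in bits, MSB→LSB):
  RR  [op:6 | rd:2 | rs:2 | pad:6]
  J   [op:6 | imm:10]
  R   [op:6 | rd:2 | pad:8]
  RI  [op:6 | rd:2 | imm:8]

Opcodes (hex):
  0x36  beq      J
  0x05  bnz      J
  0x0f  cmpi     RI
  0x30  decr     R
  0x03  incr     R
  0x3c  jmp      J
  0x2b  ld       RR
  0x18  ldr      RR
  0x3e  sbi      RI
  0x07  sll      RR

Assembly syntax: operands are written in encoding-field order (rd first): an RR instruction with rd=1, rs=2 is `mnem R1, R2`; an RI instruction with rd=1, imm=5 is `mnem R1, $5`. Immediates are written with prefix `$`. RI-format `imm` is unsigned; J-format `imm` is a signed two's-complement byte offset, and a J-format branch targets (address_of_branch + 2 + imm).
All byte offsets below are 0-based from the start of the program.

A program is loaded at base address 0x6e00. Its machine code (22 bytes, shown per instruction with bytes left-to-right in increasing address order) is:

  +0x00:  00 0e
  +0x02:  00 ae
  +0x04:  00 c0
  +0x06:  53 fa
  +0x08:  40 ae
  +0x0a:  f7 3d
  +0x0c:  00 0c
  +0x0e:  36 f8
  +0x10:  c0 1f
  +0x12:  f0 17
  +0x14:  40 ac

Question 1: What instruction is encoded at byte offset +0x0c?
[0c] 00 0c → 0x0c00
  op=0x0c00>>10=0x3 ⇒ incr (R)
  rd: (w>>8)&0x3=0x0 → R0

incr R0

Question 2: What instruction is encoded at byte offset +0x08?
+0x08: 40 ae ⇒ word 0xae40 (little)
  opcode bits[15:10]=0x2b: ld/RR
  rd: (w>>8)&0x3=0x2 → R2
  rs: (w>>6)&0x3=0x1 → R1

ld R2, R1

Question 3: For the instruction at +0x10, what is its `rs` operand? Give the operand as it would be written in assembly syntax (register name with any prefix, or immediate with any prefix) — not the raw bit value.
R3

+0x10: c0 1f ⇒ word 0x1fc0 (little)
  opcode bits[15:10]=0x7: sll/RR
  [9:8] rd=3 = R3
  [7:6] rs=3 = R3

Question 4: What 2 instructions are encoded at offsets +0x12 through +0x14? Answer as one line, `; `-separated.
[12] f0 17 → 0x17f0
  opcode bits[15:10]=0x5: bnz/J
  imm: (w>>0)&0x3ff=0x3f0 (s10→-16) → $-16
[14] 40 ac → 0xac40
  opcode bits[15:10]=0x2b: ld/RR
  rd: (w>>8)&0x3=0x0 → R0
  rs: (w>>6)&0x3=0x1 → R1

bnz $-16; ld R0, R1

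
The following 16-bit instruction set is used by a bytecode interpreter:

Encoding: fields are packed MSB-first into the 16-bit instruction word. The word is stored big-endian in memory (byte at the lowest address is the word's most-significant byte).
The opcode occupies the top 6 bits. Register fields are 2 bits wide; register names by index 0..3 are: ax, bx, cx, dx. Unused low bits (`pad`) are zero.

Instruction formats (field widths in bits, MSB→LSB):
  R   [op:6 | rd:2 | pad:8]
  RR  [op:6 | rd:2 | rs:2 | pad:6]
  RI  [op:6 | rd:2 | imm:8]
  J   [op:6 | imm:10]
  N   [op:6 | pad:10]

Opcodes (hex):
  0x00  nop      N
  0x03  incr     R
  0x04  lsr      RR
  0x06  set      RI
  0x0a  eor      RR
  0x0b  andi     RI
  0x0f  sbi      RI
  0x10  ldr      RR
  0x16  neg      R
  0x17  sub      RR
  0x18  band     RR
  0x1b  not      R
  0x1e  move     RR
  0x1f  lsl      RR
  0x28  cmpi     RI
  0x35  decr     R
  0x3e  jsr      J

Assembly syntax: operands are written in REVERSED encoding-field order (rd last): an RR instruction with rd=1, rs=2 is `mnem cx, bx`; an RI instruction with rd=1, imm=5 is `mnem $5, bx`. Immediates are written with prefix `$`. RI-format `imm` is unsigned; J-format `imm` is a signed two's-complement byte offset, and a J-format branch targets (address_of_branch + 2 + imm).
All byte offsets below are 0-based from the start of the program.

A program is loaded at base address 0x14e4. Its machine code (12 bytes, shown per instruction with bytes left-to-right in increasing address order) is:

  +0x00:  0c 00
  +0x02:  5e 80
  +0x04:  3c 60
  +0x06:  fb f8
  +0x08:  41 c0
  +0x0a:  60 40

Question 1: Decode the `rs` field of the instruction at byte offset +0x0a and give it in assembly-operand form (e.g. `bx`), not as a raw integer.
bx

@+0a  big-endian(60 40) = 0x6040
  op=0x6040>>10=0x18 ⇒ band (RR)
  rd: (w>>8)&0x3=0x0 → ax
  rs: (w>>6)&0x3=0x1 → bx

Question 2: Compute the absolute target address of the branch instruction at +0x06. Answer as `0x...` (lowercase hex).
0x14e4

@+06  big-endian(fb f8) = 0xfbf8
  opcode bits[15:10]=0x3e: jsr/J
  [9:0] imm=1016 (s10→-8) = $-8
  target = base 0x14e4 + off 0x06 + 2 + imm -8 = 0x14e4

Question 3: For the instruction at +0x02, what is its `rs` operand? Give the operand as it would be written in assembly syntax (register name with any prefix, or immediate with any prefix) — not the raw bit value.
cx

off 0x02: read 5e 80 as big → 0x5e80
  opcode bits[15:10]=0x17: sub/RR
  [9:8] rd=2 = cx
  [7:6] rs=2 = cx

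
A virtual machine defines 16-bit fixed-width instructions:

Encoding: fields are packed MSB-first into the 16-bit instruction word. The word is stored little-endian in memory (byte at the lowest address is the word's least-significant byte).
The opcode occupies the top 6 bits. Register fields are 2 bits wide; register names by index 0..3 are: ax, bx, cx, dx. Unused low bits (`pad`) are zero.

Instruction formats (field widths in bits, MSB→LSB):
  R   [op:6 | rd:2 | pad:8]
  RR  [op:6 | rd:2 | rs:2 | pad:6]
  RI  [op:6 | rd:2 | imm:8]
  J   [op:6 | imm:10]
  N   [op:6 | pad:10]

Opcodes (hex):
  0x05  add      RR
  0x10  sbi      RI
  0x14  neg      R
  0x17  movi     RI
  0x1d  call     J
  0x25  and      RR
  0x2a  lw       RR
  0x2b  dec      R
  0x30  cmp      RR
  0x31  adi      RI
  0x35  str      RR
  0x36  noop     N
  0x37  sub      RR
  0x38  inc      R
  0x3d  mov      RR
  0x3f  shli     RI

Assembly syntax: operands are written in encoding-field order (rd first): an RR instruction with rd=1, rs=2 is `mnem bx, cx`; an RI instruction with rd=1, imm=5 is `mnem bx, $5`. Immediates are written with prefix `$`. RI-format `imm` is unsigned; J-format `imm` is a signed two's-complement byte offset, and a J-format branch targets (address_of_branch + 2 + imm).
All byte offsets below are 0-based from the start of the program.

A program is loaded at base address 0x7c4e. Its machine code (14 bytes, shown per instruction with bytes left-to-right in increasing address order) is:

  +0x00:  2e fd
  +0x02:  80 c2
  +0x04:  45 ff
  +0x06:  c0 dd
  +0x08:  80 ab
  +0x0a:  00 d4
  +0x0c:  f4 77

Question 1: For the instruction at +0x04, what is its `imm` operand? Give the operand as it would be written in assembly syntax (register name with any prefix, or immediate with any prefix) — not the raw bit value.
off 0x04: read 45 ff as little → 0xff45
  opcode bits[15:10]=0x3f: shli/RI
  rd@[9:8]=0x3 ⇒ dx
  imm@[7:0]=0x45 ⇒ $69

$69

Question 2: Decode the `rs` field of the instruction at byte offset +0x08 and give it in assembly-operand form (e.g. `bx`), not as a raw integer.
+0x08: 80 ab ⇒ word 0xab80 (little)
  op=0xab80>>10=0x2a ⇒ lw (RR)
  rd@[9:8]=0x3 ⇒ dx
  rs@[7:6]=0x2 ⇒ cx

cx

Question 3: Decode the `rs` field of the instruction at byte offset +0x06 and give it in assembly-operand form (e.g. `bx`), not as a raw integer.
[06] c0 dd → 0xddc0
  op=0xddc0>>10=0x37 ⇒ sub (RR)
  [9:8] rd=1 = bx
  [7:6] rs=3 = dx

dx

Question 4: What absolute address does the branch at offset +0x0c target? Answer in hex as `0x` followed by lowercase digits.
@+0c  little-endian(f4 77) = 0x77f4
  opcode bits[15:10]=0x1d: call/J
  imm@[9:0]=0x3f4 (s10→-12) ⇒ $-12
  target = base 0x7c4e + off 0x0c + 2 + imm -12 = 0x7c50

0x7c50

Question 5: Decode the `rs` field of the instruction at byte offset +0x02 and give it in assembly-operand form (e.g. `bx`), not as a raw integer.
cx

@+02  little-endian(80 c2) = 0xc280
  op=0xc280>>10=0x30 ⇒ cmp (RR)
  rd@[9:8]=0x2 ⇒ cx
  rs@[7:6]=0x2 ⇒ cx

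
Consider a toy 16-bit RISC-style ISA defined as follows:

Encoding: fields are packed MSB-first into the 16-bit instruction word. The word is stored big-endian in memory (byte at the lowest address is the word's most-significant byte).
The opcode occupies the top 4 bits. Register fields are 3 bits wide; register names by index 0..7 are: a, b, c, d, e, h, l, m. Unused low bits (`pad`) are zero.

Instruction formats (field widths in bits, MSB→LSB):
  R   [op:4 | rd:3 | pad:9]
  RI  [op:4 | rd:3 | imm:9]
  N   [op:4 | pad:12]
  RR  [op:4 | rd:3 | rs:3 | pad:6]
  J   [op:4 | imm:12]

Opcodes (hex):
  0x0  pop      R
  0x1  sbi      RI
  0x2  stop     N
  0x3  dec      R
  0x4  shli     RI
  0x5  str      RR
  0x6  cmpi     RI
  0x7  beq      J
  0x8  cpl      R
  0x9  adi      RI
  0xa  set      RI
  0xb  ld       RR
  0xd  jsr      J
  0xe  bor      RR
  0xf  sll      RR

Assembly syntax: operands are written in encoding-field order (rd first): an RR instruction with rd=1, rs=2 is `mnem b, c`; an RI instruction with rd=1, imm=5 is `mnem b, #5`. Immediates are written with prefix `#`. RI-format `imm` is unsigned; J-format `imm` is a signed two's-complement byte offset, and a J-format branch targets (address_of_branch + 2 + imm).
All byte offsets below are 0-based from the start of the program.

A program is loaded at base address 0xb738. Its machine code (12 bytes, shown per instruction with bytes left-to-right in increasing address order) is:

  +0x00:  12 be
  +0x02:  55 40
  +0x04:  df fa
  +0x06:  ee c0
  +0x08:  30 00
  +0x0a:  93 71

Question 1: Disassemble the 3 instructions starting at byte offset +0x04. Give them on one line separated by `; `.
jsr #-6; bor m, d; dec a

+0x04: df fa ⇒ word 0xdffa (big)
  opcode bits[15:12]=0xd: jsr/J
  imm@[11:0]=0xffa (s12→-6) ⇒ #-6
+0x06: ee c0 ⇒ word 0xeec0 (big)
  opcode bits[15:12]=0xe: bor/RR
  rd@[11:9]=0x7 ⇒ m
  rs@[8:6]=0x3 ⇒ d
+0x08: 30 00 ⇒ word 0x3000 (big)
  opcode bits[15:12]=0x3: dec/R
  rd@[11:9]=0x0 ⇒ a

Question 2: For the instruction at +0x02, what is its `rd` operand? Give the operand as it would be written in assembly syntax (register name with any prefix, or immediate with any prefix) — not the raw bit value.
[02] 55 40 → 0x5540
  opcode bits[15:12]=0x5: str/RR
  rd@[11:9]=0x2 ⇒ c
  rs@[8:6]=0x5 ⇒ h

c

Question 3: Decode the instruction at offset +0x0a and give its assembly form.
adi b, #369

+0x0a: 93 71 ⇒ word 0x9371 (big)
  opcode bits[15:12]=0x9: adi/RI
  rd@[11:9]=0x1 ⇒ b
  imm@[8:0]=0x171 ⇒ #369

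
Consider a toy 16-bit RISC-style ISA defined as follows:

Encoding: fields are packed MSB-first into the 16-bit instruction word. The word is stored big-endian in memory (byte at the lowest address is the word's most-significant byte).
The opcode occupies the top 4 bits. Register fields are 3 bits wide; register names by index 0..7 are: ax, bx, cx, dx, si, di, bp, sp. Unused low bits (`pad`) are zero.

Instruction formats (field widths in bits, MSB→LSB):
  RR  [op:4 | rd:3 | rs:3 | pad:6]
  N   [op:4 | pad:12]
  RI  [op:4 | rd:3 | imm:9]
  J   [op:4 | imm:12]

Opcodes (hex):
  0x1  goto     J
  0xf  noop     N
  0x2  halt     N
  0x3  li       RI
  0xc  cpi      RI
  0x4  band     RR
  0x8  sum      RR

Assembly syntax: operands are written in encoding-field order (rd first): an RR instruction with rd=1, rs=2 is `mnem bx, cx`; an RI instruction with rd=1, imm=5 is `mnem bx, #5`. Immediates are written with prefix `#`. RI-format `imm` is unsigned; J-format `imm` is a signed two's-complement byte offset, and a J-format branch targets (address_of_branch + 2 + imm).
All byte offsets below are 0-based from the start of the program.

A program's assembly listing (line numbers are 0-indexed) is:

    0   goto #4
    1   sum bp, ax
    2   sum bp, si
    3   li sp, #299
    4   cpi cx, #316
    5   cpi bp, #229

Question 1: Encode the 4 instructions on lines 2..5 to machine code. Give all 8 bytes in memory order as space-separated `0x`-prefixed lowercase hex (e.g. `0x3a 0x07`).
0x8d 0x00 0x3f 0x2b 0xc5 0x3c 0xcc 0xe5

L2: sum op=0x8:4|rd=6:3|rs=4:3|pad=0:6 ⇒ 0x8d00 ⇒ big 8d 00
L3: li op=0x3:4|rd=7:3|imm=299:9 ⇒ 0x3f2b ⇒ big 3f 2b
L4: cpi op=0xc:4|rd=2:3|imm=316:9 ⇒ 0xc53c ⇒ big c5 3c
L5: cpi op=0xc:4|rd=6:3|imm=229:9 ⇒ 0xcce5 ⇒ big cc e5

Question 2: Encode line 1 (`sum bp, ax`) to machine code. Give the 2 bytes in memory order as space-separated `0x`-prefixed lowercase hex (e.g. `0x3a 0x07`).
1. sum fields op=0x8:4|rd=6:3|rs=0:3|pad=0:6 → word 8c00h → 8c 00

0x8c 0x00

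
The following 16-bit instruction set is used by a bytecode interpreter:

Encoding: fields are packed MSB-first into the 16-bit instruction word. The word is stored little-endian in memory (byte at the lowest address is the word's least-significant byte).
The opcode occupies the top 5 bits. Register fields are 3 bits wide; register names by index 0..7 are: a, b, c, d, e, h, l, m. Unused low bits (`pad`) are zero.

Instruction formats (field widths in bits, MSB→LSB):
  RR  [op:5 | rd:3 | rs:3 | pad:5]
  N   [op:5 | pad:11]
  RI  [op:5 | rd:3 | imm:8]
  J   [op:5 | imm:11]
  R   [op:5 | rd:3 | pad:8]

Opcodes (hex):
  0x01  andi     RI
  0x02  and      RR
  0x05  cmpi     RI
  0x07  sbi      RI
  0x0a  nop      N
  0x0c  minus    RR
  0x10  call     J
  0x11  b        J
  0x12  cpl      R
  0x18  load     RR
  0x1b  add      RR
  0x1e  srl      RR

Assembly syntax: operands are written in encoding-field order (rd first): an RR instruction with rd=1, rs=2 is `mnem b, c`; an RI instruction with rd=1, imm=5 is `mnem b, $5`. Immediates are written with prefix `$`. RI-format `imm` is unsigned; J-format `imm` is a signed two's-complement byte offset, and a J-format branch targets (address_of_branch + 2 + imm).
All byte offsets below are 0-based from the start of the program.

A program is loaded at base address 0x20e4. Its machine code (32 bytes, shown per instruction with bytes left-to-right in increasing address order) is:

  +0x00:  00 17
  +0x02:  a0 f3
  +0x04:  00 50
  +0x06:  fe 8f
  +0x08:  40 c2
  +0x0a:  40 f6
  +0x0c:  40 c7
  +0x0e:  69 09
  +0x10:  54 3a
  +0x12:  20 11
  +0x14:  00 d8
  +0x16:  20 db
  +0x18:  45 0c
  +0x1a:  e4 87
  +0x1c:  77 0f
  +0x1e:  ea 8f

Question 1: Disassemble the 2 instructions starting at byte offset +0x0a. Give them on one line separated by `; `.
[0a] 40 f6 → 0xf640
  top 5b → 0x1e → srl [RR]
  rd: (w>>8)&0x7=0x6 → l
  rs: (w>>5)&0x7=0x2 → c
[0c] 40 c7 → 0xc740
  top 5b → 0x18 → load [RR]
  rd: (w>>8)&0x7=0x7 → m
  rs: (w>>5)&0x7=0x2 → c

srl l, c; load m, c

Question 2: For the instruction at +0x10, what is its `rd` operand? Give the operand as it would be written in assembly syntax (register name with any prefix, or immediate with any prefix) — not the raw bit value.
c

@+10  little-endian(54 3a) = 0x3a54
  opcode bits[15:11]=0x7: sbi/RI
  rd@[10:8]=0x2 ⇒ c
  imm@[7:0]=0x54 ⇒ $84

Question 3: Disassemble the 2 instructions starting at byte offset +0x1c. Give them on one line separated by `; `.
@+1c  little-endian(77 0f) = 0x0f77
  top 5b → 0x1 → andi [RI]
  rd: (w>>8)&0x7=0x7 → m
  imm: (w>>0)&0xff=0x77 → $119
@+1e  little-endian(ea 8f) = 0x8fea
  top 5b → 0x11 → b [J]
  imm: (w>>0)&0x7ff=0x7ea (s11→-22) → $-22

andi m, $119; b $-22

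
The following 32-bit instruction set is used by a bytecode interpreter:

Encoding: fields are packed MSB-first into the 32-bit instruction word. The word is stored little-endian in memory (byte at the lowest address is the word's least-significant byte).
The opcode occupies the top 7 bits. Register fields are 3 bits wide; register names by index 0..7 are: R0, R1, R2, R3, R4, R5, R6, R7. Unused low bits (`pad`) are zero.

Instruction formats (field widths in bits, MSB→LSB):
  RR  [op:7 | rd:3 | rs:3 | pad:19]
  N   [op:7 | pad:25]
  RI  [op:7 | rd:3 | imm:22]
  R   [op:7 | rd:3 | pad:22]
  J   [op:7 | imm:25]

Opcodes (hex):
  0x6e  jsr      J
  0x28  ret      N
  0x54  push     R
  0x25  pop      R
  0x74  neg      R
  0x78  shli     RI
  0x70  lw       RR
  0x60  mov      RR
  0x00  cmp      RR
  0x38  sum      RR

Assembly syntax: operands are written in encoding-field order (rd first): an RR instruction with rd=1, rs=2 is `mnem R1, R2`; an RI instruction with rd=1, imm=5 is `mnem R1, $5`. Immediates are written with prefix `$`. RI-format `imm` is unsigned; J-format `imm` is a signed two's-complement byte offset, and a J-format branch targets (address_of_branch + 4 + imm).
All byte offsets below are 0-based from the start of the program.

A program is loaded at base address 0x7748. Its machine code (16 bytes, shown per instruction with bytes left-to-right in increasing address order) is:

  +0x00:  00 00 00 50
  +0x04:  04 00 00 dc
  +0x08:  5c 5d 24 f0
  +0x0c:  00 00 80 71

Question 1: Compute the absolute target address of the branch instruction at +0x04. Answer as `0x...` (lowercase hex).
@+04  little-endian(04 00 00 dc) = 0xdc000004
  top 7b → 0x6e → jsr [J]
  imm@[24:0]=0x4 ⇒ $4
  target = base 0x7748 + off 0x04 + 4 + imm 4 = 0x7754

0x7754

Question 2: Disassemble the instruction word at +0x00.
ret

[00] 00 00 00 50 → 0x50000000
  op=0x50000000>>25=0x28 ⇒ ret (N)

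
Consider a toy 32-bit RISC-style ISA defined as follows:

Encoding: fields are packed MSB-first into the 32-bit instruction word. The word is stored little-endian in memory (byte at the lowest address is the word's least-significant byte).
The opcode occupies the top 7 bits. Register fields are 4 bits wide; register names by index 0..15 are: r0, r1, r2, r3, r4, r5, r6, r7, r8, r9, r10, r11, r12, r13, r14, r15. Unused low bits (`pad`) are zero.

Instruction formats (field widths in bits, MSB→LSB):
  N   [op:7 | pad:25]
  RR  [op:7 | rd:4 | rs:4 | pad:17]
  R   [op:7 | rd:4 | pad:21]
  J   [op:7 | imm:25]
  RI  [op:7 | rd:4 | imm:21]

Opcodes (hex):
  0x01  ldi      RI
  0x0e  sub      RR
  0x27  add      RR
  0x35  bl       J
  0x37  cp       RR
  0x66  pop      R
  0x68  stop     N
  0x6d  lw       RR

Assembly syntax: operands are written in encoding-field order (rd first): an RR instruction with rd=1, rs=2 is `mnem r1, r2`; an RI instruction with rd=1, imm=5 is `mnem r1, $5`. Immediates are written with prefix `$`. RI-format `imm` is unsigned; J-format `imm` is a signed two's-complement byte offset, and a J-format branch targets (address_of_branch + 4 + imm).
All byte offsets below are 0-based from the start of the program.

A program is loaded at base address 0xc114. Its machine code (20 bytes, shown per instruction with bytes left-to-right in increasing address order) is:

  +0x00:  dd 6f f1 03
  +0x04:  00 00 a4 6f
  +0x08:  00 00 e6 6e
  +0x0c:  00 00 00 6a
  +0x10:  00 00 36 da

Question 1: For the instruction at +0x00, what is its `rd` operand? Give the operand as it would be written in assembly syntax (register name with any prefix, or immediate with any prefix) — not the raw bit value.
r15

off 0x00: read dd 6f f1 03 as little → 0x03f16fdd
  top 7b → 0x1 → ldi [RI]
  rd: (w>>21)&0xf=0xf → r15
  imm: (w>>0)&0x1fffff=0x116fdd → $1142749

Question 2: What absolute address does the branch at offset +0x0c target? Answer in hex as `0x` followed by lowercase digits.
0xc124

@+0c  little-endian(00 00 00 6a) = 0x6a000000
  top 7b → 0x35 → bl [J]
  [24:0] imm=0 = $0
  target = base 0xc114 + off 0x0c + 4 + imm 0 = 0xc124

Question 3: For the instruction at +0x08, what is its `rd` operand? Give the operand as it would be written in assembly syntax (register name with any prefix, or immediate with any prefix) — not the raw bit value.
r7

[08] 00 00 e6 6e → 0x6ee60000
  opcode bits[31:25]=0x37: cp/RR
  rd@[24:21]=0x7 ⇒ r7
  rs@[20:17]=0x3 ⇒ r3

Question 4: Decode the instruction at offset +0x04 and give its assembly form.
cp r13, r2

+0x04: 00 00 a4 6f ⇒ word 0x6fa40000 (little)
  top 7b → 0x37 → cp [RR]
  rd: (w>>21)&0xf=0xd → r13
  rs: (w>>17)&0xf=0x2 → r2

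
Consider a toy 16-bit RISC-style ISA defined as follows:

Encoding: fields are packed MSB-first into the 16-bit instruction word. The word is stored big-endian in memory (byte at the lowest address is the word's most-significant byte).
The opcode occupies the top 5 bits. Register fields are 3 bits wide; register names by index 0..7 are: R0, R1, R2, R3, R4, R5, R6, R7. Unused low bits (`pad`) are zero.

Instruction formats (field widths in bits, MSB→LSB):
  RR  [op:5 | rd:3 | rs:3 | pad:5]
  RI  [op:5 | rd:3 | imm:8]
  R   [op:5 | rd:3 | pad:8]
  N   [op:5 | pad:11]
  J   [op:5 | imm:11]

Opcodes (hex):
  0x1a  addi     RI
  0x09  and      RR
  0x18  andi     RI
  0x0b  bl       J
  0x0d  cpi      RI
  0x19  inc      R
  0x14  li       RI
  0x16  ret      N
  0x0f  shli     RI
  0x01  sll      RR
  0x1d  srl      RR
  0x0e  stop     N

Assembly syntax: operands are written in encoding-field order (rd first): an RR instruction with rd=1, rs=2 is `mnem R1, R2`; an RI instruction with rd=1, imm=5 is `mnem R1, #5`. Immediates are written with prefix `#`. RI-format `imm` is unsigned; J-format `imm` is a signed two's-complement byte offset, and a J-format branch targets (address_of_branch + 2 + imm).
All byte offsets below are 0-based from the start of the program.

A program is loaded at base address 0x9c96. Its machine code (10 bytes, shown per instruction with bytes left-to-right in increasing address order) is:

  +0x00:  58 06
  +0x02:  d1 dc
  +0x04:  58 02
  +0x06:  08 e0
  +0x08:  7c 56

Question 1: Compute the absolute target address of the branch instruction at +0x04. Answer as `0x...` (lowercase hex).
0x9c9e

[04] 58 02 → 0x5802
  opcode bits[15:11]=0xb: bl/J
  imm@[10:0]=0x2 ⇒ #2
  target = base 0x9c96 + off 0x04 + 2 + imm 2 = 0x9c9e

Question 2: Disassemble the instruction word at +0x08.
@+08  big-endian(7c 56) = 0x7c56
  opcode bits[15:11]=0xf: shli/RI
  rd: (w>>8)&0x7=0x4 → R4
  imm: (w>>0)&0xff=0x56 → #86

shli R4, #86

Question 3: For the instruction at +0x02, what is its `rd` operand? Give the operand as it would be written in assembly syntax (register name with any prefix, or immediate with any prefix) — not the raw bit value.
+0x02: d1 dc ⇒ word 0xd1dc (big)
  opcode bits[15:11]=0x1a: addi/RI
  rd@[10:8]=0x1 ⇒ R1
  imm@[7:0]=0xdc ⇒ #220

R1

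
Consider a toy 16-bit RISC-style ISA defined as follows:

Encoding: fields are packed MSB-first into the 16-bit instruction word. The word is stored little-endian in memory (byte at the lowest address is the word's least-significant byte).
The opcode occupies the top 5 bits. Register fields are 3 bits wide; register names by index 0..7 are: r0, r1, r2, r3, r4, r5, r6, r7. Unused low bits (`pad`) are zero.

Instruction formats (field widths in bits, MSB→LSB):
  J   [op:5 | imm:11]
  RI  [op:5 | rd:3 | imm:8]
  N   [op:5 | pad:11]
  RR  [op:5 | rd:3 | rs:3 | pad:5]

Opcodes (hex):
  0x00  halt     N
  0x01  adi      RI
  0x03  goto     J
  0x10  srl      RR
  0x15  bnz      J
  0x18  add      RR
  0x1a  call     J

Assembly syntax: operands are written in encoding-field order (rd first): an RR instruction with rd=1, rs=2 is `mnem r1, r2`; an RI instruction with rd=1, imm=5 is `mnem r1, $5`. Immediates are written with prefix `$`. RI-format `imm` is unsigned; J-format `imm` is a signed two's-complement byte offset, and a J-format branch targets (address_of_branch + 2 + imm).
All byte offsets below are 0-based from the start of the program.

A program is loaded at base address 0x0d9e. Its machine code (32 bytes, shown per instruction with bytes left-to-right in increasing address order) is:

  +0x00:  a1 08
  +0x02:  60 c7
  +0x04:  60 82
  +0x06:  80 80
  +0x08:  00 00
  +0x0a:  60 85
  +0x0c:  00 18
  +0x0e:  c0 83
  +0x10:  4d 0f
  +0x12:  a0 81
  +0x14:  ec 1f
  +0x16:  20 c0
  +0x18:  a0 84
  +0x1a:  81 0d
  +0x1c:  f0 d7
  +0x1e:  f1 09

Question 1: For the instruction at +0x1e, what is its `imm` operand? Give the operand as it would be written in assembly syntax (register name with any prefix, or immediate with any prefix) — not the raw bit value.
$241

@+1e  little-endian(f1 09) = 0x09f1
  opcode bits[15:11]=0x1: adi/RI
  [10:8] rd=1 = r1
  [7:0] imm=241 = $241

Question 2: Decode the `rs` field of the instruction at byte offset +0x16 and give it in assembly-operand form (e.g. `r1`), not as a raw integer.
r1

@+16  little-endian(20 c0) = 0xc020
  top 5b → 0x18 → add [RR]
  rd@[10:8]=0x0 ⇒ r0
  rs@[7:5]=0x1 ⇒ r1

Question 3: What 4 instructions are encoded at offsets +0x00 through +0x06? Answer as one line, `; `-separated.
adi r0, $161; add r7, r3; srl r2, r3; srl r0, r4

off 0x00: read a1 08 as little → 0x08a1
  top 5b → 0x1 → adi [RI]
  rd: (w>>8)&0x7=0x0 → r0
  imm: (w>>0)&0xff=0xa1 → $161
off 0x02: read 60 c7 as little → 0xc760
  top 5b → 0x18 → add [RR]
  rd: (w>>8)&0x7=0x7 → r7
  rs: (w>>5)&0x7=0x3 → r3
off 0x04: read 60 82 as little → 0x8260
  top 5b → 0x10 → srl [RR]
  rd: (w>>8)&0x7=0x2 → r2
  rs: (w>>5)&0x7=0x3 → r3
off 0x06: read 80 80 as little → 0x8080
  top 5b → 0x10 → srl [RR]
  rd: (w>>8)&0x7=0x0 → r0
  rs: (w>>5)&0x7=0x4 → r4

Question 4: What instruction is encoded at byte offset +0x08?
+0x08: 00 00 ⇒ word 0x0000 (little)
  op=0x0000>>11=0x0 ⇒ halt (N)

halt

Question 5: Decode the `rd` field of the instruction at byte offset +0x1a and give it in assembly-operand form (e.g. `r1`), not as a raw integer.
@+1a  little-endian(81 0d) = 0x0d81
  op=0x0d81>>11=0x1 ⇒ adi (RI)
  rd: (w>>8)&0x7=0x5 → r5
  imm: (w>>0)&0xff=0x81 → $129

r5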